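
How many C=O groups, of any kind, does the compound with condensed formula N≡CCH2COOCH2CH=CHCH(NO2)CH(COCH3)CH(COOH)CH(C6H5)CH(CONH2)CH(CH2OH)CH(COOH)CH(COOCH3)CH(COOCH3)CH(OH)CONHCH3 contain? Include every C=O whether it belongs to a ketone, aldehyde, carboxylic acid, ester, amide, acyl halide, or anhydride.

CH2COOCH2: ester, 1 C=O (running total 1).
CH(COCH3): ketone, 1 C=O (running total 2).
CH(COOH): carboxylic acid, 1 C=O (running total 3).
CH(CONH2): amide, 1 C=O (running total 4).
CH(COOH): carboxylic acid, 1 C=O (running total 5).
CH(COOCH3): ester, 1 C=O (running total 6).
CH(COOCH3): ester, 1 C=O (running total 7).
CONHCH3: amide, 1 C=O (running total 8).

8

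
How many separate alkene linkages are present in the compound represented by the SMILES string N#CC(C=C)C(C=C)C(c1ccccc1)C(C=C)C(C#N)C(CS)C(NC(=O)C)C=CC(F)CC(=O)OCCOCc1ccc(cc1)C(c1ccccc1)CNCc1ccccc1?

Taking each segment in turn:
  N≡C: N≡C–: carbon triple-bonded to nitrogen → nitrile.
  CH(CH=CH2): pendant –CH=CH2: C=C double bond → alkene.
  CH(CH=CH2): pendant –CH=CH2: C=C double bond → alkene.
  CH(C6H5): pendant –C6H5: benzene ring → arene.
  CH(CH=CH2): pendant –CH=CH2: C=C double bond → alkene.
  CH(CN): pendant –C≡N: nitrile.
  CH(CH2SH): pendant –CH2SH → thiol.
  CH(NHCOCH3): pendant –NHC(=O)CH3: N bonded to a carbonyl → amide (not amine).
  CH=CH: C=C double bond → alkene.
  CH(F): halogen on an sp³ carbon → alkyl halide.
  CH2COOCH2: –C(=O)–O–C with C on the carbonyl side → ester.
  CH2OCH2: C–O–C with sp³ carbons on both sides and no adjacent C=O → ether.
  C6H4: para-disubstituted benzene ring → arene.
  CH(C6H5): pendant –C6H5: benzene ring → arene.
  CH2NHCH2: C–N–C with sp³ carbons and no adjacent C=O → amine (secondary).
  C6H5: –C6H5 phenyl ring → arene.
Alkene appears at: CH(CH=CH2), CH(CH=CH2), CH(CH=CH2), CH=CH → 4.

4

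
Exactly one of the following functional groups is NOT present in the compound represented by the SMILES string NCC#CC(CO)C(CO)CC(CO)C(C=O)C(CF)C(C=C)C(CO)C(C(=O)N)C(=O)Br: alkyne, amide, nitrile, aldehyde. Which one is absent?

aldehyde: present (CH(CHO) — pendant –CHO: carbonyl C bonded to C and H → aldehyde).
alkyne: present (C≡C — C≡C triple bond → alkyne).
amide: present (CH(CONH2) — pendant –CONH2: carbonyl C bonded to C and N → amide).
nitrile: absent. In C≡C, the triple bond is C≡C, not C≡N.

nitrile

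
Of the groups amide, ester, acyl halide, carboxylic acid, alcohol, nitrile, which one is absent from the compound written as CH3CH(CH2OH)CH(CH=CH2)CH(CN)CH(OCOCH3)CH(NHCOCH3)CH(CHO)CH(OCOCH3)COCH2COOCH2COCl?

carboxylic acid

nitrile: present (CH(CN) — pendant –C≡N: nitrile).
alcohol: present (CH(CH2OH) — pendant –CH2OH on an sp³ backbone C → alcohol).
amide: present (CH(NHCOCH3) — pendant –NHC(=O)CH3: N bonded to a carbonyl → amide (not amine)).
acyl halide: present (COCl — –C(=O)Cl: carbonyl C bonded to C and to a halogen → acyl halide (not alkyl halide)).
ester: present (CH(OCOCH3) — pendant –OC(=O)CH3: an acyloxy group → ester).
carboxylic acid: absent. In each of CH(OCOCH3) and CH2COOCH2, the acyl oxygen is bonded to carbon (–O–C), not to H, so this is an ester. In CH(NHCOCH3), the carbonyl is bonded to nitrogen, not to –OH; that is an amide.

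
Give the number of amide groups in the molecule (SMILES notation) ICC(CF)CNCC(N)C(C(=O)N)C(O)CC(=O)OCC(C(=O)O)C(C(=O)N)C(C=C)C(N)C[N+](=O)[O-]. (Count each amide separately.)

2

halogen on an sp³ carbon → alkyl halide.
pendant –CH2X: halogen on sp³ carbon → alkyl halide.
C–N–C with sp³ carbons and no adjacent C=O → amine (secondary).
–NH2 on an sp³ carbon with no adjacent C=O → amine.
pendant –CONH2: carbonyl C bonded to C and N → amide.
–OH on an sp³ carbon → alcohol (secondary).
–C(=O)–O–C with C on the carbonyl side → ester.
pendant –COOH: carbonyl C bonded to C and –OH → carboxylic acid.
pendant –CONH2: carbonyl C bonded to C and N → amide.
pendant –CH=CH2: C=C double bond → alkene.
–NH2 on an sp³ carbon with no adjacent C=O → amine.
–NO2 on carbon → nitro group.
Amide appears at: CH(CONH2), CH(CONH2) → 2.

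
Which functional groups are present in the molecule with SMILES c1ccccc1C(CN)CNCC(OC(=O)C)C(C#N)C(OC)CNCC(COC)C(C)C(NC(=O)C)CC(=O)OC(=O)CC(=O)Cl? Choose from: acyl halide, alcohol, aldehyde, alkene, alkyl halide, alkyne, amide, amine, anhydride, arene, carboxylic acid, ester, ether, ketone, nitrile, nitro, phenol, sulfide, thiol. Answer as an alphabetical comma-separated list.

C6H5– phenyl ring → arene.
pendant –CH2NH2: N on sp³ C, no adjacent C=O → amine.
C–N–C with sp³ carbons and no adjacent C=O → amine (secondary).
pendant –OC(=O)CH3: an acyloxy group → ester.
pendant –C≡N: nitrile.
pendant –OCH3: C–O–C with sp³ C, no adjacent C=O → ether.
C–N–C with sp³ carbons and no adjacent C=O → amine (secondary).
pendant –CH2OCH3: C–O–C linkage → ether.
pendant –NHC(=O)CH3: N bonded to a carbonyl → amide (not amine).
two acyl groups sharing one oxygen, –C(=O)–O–C(=O)– → anhydride.
–C(=O)Cl: carbonyl C bonded to C and to a halogen → acyl halide (not alkyl halide).

acyl halide, amide, amine, anhydride, arene, ester, ether, nitrile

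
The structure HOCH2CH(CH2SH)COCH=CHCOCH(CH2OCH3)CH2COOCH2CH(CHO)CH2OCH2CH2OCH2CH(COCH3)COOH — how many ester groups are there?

1

Reading the structure from left to right:
  HOCH2: HO– on an sp³ carbon → alcohol.
  CH(CH2SH): pendant –CH2SH → thiol.
  CO: –C(=O)– with carbon on both sides → ketone.
  CH=CH: C=C double bond → alkene.
  CO: –C(=O)– with carbon on both sides → ketone.
  CH(CH2OCH3): pendant –CH2OCH3: C–O–C linkage → ether.
  CH2COOCH2: –C(=O)–O–C with C on the carbonyl side → ester.
  CH(CHO): pendant –CHO: carbonyl C bonded to C and H → aldehyde.
  CH2OCH2: C–O–C with sp³ carbons on both sides and no adjacent C=O → ether.
  CH2OCH2: C–O–C with sp³ carbons on both sides and no adjacent C=O → ether.
  CH(COCH3): pendant –COCH3: carbonyl C bonded to two carbons → ketone.
  COOH: –COOH: carbonyl C bonded to –OH and C → carboxylic acid (the –OH is not a separate alcohol).
Ester appears at: CH2COOCH2 → 1.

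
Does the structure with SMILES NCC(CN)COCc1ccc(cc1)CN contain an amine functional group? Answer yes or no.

yes

–NH2 on an sp³ carbon with no adjacent C=O → amine.
pendant –CH2NH2: N on sp³ C, no adjacent C=O → amine.
C–O–C with sp³ carbons on both sides and no adjacent C=O → ether.
para-disubstituted benzene ring → arene.
–NH2 on an sp³ carbon with no adjacent C=O → amine.
The H2NCH2 segment supplies the amine: –NH2 on an sp³ carbon with no adjacent C=O → amine.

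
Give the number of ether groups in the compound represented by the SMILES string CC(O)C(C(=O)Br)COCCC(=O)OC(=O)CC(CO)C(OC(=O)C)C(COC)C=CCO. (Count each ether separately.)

Taking each segment in turn:
  CH(OH): –OH on an sp³ carbon → alcohol (secondary).
  CH(COBr): pendant –C(=O)X: carbonyl C bonded to C and halogen → acyl halide.
  CH2OCH2: C–O–C with sp³ carbons on both sides and no adjacent C=O → ether.
  CH2CO-O-COCH2: two acyl groups sharing one oxygen, –C(=O)–O–C(=O)– → anhydride.
  CH(CH2OH): pendant –CH2OH on an sp³ backbone C → alcohol.
  CH(OCOCH3): pendant –OC(=O)CH3: an acyloxy group → ester.
  CH(CH2OCH3): pendant –CH2OCH3: C–O–C linkage → ether.
  CH=CH: C=C double bond → alkene.
  CH2OH: –OH on an sp³ carbon → alcohol.
Ether appears at: CH2OCH2, CH(CH2OCH3) → 2.

2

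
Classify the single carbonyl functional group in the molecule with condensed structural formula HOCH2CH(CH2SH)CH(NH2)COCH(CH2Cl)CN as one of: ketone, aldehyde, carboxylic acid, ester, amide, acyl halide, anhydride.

ketone

The carbonyl is in the CO segment: –C(=O)– with carbon on both sides → ketone.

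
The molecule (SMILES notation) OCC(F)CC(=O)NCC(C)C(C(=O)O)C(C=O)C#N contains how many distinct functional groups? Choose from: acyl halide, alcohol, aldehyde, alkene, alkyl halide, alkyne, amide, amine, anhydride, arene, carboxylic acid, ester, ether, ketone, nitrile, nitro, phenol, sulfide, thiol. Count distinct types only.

HO– on an sp³ carbon → alcohol.
halogen on an sp³ carbon → alkyl halide.
–C(=O)–N– linkage → amide (the N is not an amine).
pendant –COOH: carbonyl C bonded to C and –OH → carboxylic acid.
pendant –CHO: carbonyl C bonded to C and H → aldehyde.
–C≡N: carbon triple-bonded to nitrogen → nitrile.
Distinct types present: alcohol, aldehyde, alkyl halide, amide, carboxylic acid, nitrile.

6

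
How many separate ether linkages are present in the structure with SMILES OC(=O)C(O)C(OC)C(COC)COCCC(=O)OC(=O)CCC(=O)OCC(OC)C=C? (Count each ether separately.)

Taking each segment in turn:
  HOOC: –COOH: carbonyl C bonded to –OH and C → carboxylic acid (the –OH is not a separate alcohol).
  CH(OH): –OH on an sp³ carbon → alcohol (secondary).
  CH(OCH3): pendant –OCH3: C–O–C with sp³ C, no adjacent C=O → ether.
  CH(CH2OCH3): pendant –CH2OCH3: C–O–C linkage → ether.
  CH2OCH2: C–O–C with sp³ carbons on both sides and no adjacent C=O → ether.
  CH2CO-O-COCH2: two acyl groups sharing one oxygen, –C(=O)–O–C(=O)– → anhydride.
  CH2COOCH2: –C(=O)–O–C with C on the carbonyl side → ester.
  CH(OCH3): pendant –OCH3: C–O–C with sp³ C, no adjacent C=O → ether.
  CH=CH2: C=C double bond → alkene.
Ether appears at: CH(OCH3), CH(CH2OCH3), CH2OCH2, CH(OCH3) → 4.

4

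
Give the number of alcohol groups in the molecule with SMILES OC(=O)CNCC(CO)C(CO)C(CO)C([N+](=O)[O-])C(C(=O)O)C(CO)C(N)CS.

Working along the chain:
  HOOC: –COOH: carbonyl C bonded to –OH and C → carboxylic acid (the –OH is not a separate alcohol).
  CH2NHCH2: C–N–C with sp³ carbons and no adjacent C=O → amine (secondary).
  CH(CH2OH): pendant –CH2OH on an sp³ backbone C → alcohol.
  CH(CH2OH): pendant –CH2OH on an sp³ backbone C → alcohol.
  CH(CH2OH): pendant –CH2OH on an sp³ backbone C → alcohol.
  CH(NO2): –NO2 on an sp³ carbon → nitro (the N=O is not a carbonyl).
  CH(COOH): pendant –COOH: carbonyl C bonded to C and –OH → carboxylic acid.
  CH(CH2OH): pendant –CH2OH on an sp³ backbone C → alcohol.
  CH(NH2): –NH2 on an sp³ carbon with no adjacent C=O → amine.
  CH2SH: –SH on an sp³ carbon → thiol.
Alcohol appears at: CH(CH2OH), CH(CH2OH), CH(CH2OH), CH(CH2OH) → 4.

4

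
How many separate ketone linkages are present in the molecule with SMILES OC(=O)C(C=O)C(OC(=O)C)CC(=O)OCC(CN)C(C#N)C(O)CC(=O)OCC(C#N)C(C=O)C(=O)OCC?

0

–COOH: carbonyl C bonded to –OH and C → carboxylic acid (the –OH is not a separate alcohol).
pendant –CHO: carbonyl C bonded to C and H → aldehyde.
pendant –OC(=O)CH3: an acyloxy group → ester.
–C(=O)–O–C with C on the carbonyl side → ester.
pendant –CH2NH2: N on sp³ C, no adjacent C=O → amine.
pendant –C≡N: nitrile.
–OH on an sp³ carbon → alcohol (secondary).
–C(=O)–O–C with C on the carbonyl side → ester.
pendant –C≡N: nitrile.
pendant –CHO: carbonyl C bonded to C and H → aldehyde.
–C(=O)OCH2CH3: carbonyl C bonded to C and to –OEt → ester.
No segment is a ketone: HOOC is carboxylic acid, not ketone; CH(CHO) is aldehyde, not ketone; CH(OCOCH3) is ester, not ketone. → 0.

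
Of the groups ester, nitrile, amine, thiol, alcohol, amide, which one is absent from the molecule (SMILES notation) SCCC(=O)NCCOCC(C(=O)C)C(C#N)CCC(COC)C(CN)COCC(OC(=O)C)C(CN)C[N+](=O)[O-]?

ester: present (CH(OCOCH3) — pendant –OC(=O)CH3: an acyloxy group → ester).
thiol: present (HSCH2 — –SH on an sp³ carbon → thiol).
amide: present (CH2CONHCH2 — –C(=O)–N– linkage → amide (the N is not an amine)).
amine: present (CH(CH2NH2) — pendant –CH2NH2: N on sp³ C, no adjacent C=O → amine).
nitrile: present (CH(CN) — pendant –C≡N: nitrile).
alcohol: no segment matches this pattern.

alcohol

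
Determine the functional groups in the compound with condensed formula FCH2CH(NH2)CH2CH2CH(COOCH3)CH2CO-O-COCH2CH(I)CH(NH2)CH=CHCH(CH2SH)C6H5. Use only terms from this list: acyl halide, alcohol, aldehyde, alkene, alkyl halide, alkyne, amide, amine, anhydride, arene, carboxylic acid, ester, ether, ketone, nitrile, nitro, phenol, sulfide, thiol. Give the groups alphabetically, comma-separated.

halogen on an sp³ carbon → alkyl halide.
–NH2 on an sp³ carbon with no adjacent C=O → amine.
pendant –COOCH3: carbonyl C bonded to C and –OCH3 → ester.
two acyl groups sharing one oxygen, –C(=O)–O–C(=O)– → anhydride.
halogen on an sp³ carbon → alkyl halide.
–NH2 on an sp³ carbon with no adjacent C=O → amine.
C=C double bond → alkene.
pendant –CH2SH → thiol.
–C6H5 phenyl ring → arene.

alkene, alkyl halide, amine, anhydride, arene, ester, thiol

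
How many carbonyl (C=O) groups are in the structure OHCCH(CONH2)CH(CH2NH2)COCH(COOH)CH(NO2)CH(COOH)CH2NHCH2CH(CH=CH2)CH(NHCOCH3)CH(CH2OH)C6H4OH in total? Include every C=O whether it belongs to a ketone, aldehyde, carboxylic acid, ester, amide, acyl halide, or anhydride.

6

OHC: aldehyde, 1 C=O (running total 1).
CH(CONH2): amide, 1 C=O (running total 2).
CO: ketone, 1 C=O (running total 3).
CH(COOH): carboxylic acid, 1 C=O (running total 4).
CH(COOH): carboxylic acid, 1 C=O (running total 5).
CH(NHCOCH3): amide, 1 C=O (running total 6).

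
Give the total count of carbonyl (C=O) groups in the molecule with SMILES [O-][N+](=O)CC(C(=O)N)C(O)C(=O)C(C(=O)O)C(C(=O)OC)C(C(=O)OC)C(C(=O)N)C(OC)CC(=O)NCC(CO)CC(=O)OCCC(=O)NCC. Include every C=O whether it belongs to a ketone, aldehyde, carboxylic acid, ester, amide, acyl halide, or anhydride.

9

CH(CONH2): amide, 1 C=O (running total 1).
CO: ketone, 1 C=O (running total 2).
CH(COOH): carboxylic acid, 1 C=O (running total 3).
CH(COOCH3): ester, 1 C=O (running total 4).
CH(COOCH3): ester, 1 C=O (running total 5).
CH(CONH2): amide, 1 C=O (running total 6).
CH2CONHCH2: amide, 1 C=O (running total 7).
CH2COOCH2: ester, 1 C=O (running total 8).
CH2CONHCH2: amide, 1 C=O (running total 9).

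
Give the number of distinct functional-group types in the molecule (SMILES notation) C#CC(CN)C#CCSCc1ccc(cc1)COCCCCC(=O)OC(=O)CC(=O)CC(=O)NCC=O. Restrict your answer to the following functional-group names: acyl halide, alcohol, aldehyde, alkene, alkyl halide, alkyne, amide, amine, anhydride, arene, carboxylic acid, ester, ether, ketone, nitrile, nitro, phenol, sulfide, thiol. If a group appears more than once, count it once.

9

C≡C triple bond → alkyne.
pendant –CH2NH2: N on sp³ C, no adjacent C=O → amine.
C≡C triple bond → alkyne.
C–S–C linkage → sulfide (thioether).
para-disubstituted benzene ring → arene.
C–O–C with sp³ carbons on both sides and no adjacent C=O → ether.
two acyl groups sharing one oxygen, –C(=O)–O–C(=O)– → anhydride.
–C(=O)– with carbon on both sides → ketone.
–C(=O)–N– linkage → amide (the N is not an amine).
terminal –CHO: carbonyl C bonded to H and C → aldehyde.
Distinct types present: aldehyde, alkyne, amide, amine, anhydride, arene, ether, ketone, sulfide.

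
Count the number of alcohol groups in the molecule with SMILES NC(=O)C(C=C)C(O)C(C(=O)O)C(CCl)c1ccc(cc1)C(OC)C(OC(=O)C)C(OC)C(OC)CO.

2

–C(=O)NH2: carbonyl C bonded to C and to N → amide (the N is not a separate amine).
pendant –CH=CH2: C=C double bond → alkene.
–OH on an sp³ carbon → alcohol (secondary).
pendant –COOH: carbonyl C bonded to C and –OH → carboxylic acid.
pendant –CH2X: halogen on sp³ carbon → alkyl halide.
para-disubstituted benzene ring → arene.
pendant –OCH3: C–O–C with sp³ C, no adjacent C=O → ether.
pendant –OC(=O)CH3: an acyloxy group → ester.
pendant –OCH3: C–O–C with sp³ C, no adjacent C=O → ether.
pendant –OCH3: C–O–C with sp³ C, no adjacent C=O → ether.
–OH on an sp³ carbon → alcohol.
Alcohol appears at: CH(OH), CH2OH → 2.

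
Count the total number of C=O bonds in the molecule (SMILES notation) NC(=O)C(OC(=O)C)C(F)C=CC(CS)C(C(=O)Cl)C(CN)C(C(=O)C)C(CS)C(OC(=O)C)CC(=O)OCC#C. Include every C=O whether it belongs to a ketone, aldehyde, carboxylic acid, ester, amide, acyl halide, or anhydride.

H2NCO: amide, 1 C=O (running total 1).
CH(OCOCH3): ester, 1 C=O (running total 2).
CH(COCl): acyl halide, 1 C=O (running total 3).
CH(COCH3): ketone, 1 C=O (running total 4).
CH(OCOCH3): ester, 1 C=O (running total 5).
CH2COOCH2: ester, 1 C=O (running total 6).

6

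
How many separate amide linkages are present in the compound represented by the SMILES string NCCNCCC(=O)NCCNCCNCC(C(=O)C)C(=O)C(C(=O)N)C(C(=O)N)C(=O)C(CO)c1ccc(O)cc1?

3

Reading the structure from left to right:
  H2NCH2: –NH2 on an sp³ carbon with no adjacent C=O → amine.
  CH2NHCH2: C–N–C with sp³ carbons and no adjacent C=O → amine (secondary).
  CH2CONHCH2: –C(=O)–N– linkage → amide (the N is not an amine).
  CH2NHCH2: C–N–C with sp³ carbons and no adjacent C=O → amine (secondary).
  CH2NHCH2: C–N–C with sp³ carbons and no adjacent C=O → amine (secondary).
  CH(COCH3): pendant –COCH3: carbonyl C bonded to two carbons → ketone.
  CO: –C(=O)– with carbon on both sides → ketone.
  CH(CONH2): pendant –CONH2: carbonyl C bonded to C and N → amide.
  CH(CONH2): pendant –CONH2: carbonyl C bonded to C and N → amide.
  CO: –C(=O)– with carbon on both sides → ketone.
  CH(CH2OH): pendant –CH2OH on an sp³ backbone C → alcohol.
  C6H4OH: –OH attached directly to an aromatic ring → phenol (not alcohol); the ring itself is an arene.
Amide appears at: CH2CONHCH2, CH(CONH2), CH(CONH2) → 3.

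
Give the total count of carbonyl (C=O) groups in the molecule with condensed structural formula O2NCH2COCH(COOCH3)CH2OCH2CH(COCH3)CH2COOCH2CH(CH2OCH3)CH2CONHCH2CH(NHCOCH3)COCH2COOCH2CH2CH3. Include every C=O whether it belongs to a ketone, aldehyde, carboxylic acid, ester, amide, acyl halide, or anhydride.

8

CO: ketone, 1 C=O (running total 1).
CH(COOCH3): ester, 1 C=O (running total 2).
CH(COCH3): ketone, 1 C=O (running total 3).
CH2COOCH2: ester, 1 C=O (running total 4).
CH2CONHCH2: amide, 1 C=O (running total 5).
CH(NHCOCH3): amide, 1 C=O (running total 6).
CO: ketone, 1 C=O (running total 7).
CH2COOCH2: ester, 1 C=O (running total 8).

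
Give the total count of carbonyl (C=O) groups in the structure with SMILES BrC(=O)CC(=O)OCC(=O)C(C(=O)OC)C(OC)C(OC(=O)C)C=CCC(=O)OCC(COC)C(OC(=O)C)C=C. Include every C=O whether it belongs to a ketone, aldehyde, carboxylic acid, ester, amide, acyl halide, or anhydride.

BrCO: acyl halide, 1 C=O (running total 1).
CH2COOCH2: ester, 1 C=O (running total 2).
CO: ketone, 1 C=O (running total 3).
CH(COOCH3): ester, 1 C=O (running total 4).
CH(OCOCH3): ester, 1 C=O (running total 5).
CH2COOCH2: ester, 1 C=O (running total 6).
CH(OCOCH3): ester, 1 C=O (running total 7).

7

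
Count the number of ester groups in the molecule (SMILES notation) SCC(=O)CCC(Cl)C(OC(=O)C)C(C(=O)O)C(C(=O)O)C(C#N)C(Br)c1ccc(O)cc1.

Taking each segment in turn:
  HSCH2: –SH on an sp³ carbon → thiol.
  CO: –C(=O)– with carbon on both sides → ketone.
  CH(Cl): halogen on an sp³ carbon → alkyl halide.
  CH(OCOCH3): pendant –OC(=O)CH3: an acyloxy group → ester.
  CH(COOH): pendant –COOH: carbonyl C bonded to C and –OH → carboxylic acid.
  CH(COOH): pendant –COOH: carbonyl C bonded to C and –OH → carboxylic acid.
  CH(CN): pendant –C≡N: nitrile.
  CH(Br): halogen on an sp³ carbon → alkyl halide.
  C6H4OH: –OH attached directly to an aromatic ring → phenol (not alcohol); the ring itself is an arene.
Ester appears at: CH(OCOCH3) → 1.

1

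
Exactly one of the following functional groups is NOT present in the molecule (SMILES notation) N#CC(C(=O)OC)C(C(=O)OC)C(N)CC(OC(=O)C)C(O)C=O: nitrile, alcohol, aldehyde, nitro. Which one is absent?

nitrile: present (N≡C — N≡C–: carbon triple-bonded to nitrogen → nitrile).
aldehyde: present (CHO — terminal –CHO: carbonyl C bonded to H and C → aldehyde).
alcohol: present (CH(OH) — –OH on an sp³ carbon → alcohol (secondary)).
nitro: no segment matches this pattern.

nitro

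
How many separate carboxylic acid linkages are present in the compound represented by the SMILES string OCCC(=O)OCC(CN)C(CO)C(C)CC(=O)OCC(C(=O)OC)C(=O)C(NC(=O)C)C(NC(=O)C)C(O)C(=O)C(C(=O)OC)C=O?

HO– on an sp³ carbon → alcohol.
–C(=O)–O–C with C on the carbonyl side → ester.
pendant –CH2NH2: N on sp³ C, no adjacent C=O → amine.
pendant –CH2OH on an sp³ backbone C → alcohol.
–C(=O)–O–C with C on the carbonyl side → ester.
pendant –COOCH3: carbonyl C bonded to C and –OCH3 → ester.
–C(=O)– with carbon on both sides → ketone.
pendant –NHC(=O)CH3: N bonded to a carbonyl → amide (not amine).
pendant –NHC(=O)CH3: N bonded to a carbonyl → amide (not amine).
–OH on an sp³ carbon → alcohol (secondary).
–C(=O)– with carbon on both sides → ketone.
pendant –COOCH3: carbonyl C bonded to C and –OCH3 → ester.
terminal –CHO: carbonyl C bonded to H and C → aldehyde.
No segment is a carboxylic acid: HOCH2 is alcohol, not carboxylic acid; CH2COOCH2 is ester, not carboxylic acid; CH(CH2OH) is alcohol, not carboxylic acid. → 0.

0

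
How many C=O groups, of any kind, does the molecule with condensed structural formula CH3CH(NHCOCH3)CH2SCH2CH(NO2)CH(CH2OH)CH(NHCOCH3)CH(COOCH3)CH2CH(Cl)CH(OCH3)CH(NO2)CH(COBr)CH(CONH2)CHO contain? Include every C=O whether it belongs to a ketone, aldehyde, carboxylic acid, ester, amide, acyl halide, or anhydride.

CH(NHCOCH3): amide, 1 C=O (running total 1).
CH(NHCOCH3): amide, 1 C=O (running total 2).
CH(COOCH3): ester, 1 C=O (running total 3).
CH(COBr): acyl halide, 1 C=O (running total 4).
CH(CONH2): amide, 1 C=O (running total 5).
CHO: aldehyde, 1 C=O (running total 6).

6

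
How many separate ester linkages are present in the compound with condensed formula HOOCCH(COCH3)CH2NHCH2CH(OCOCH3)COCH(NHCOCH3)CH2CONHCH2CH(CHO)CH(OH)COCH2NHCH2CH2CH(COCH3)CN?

Working along the chain:
  HOOC: –COOH: carbonyl C bonded to –OH and C → carboxylic acid (the –OH is not a separate alcohol).
  CH(COCH3): pendant –COCH3: carbonyl C bonded to two carbons → ketone.
  CH2NHCH2: C–N–C with sp³ carbons and no adjacent C=O → amine (secondary).
  CH(OCOCH3): pendant –OC(=O)CH3: an acyloxy group → ester.
  CO: –C(=O)– with carbon on both sides → ketone.
  CH(NHCOCH3): pendant –NHC(=O)CH3: N bonded to a carbonyl → amide (not amine).
  CH2CONHCH2: –C(=O)–N– linkage → amide (the N is not an amine).
  CH(CHO): pendant –CHO: carbonyl C bonded to C and H → aldehyde.
  CH(OH): –OH on an sp³ carbon → alcohol (secondary).
  CO: –C(=O)– with carbon on both sides → ketone.
  CH2NHCH2: C–N–C with sp³ carbons and no adjacent C=O → amine (secondary).
  CH(COCH3): pendant –COCH3: carbonyl C bonded to two carbons → ketone.
  CN: –C≡N: carbon triple-bonded to nitrogen → nitrile.
Ester appears at: CH(OCOCH3) → 1.

1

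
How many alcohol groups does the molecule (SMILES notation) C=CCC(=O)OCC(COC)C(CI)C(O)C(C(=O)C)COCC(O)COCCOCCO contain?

C=C double bond → alkene.
–C(=O)–O–C with C on the carbonyl side → ester.
pendant –CH2OCH3: C–O–C linkage → ether.
pendant –CH2X: halogen on sp³ carbon → alkyl halide.
–OH on an sp³ carbon → alcohol (secondary).
pendant –COCH3: carbonyl C bonded to two carbons → ketone.
C–O–C with sp³ carbons on both sides and no adjacent C=O → ether.
–OH on an sp³ carbon → alcohol (secondary).
C–O–C with sp³ carbons on both sides and no adjacent C=O → ether.
C–O–C with sp³ carbons on both sides and no adjacent C=O → ether.
–OH on an sp³ carbon → alcohol.
Alcohol appears at: CH(OH), CH(OH), CH2OH → 3.

3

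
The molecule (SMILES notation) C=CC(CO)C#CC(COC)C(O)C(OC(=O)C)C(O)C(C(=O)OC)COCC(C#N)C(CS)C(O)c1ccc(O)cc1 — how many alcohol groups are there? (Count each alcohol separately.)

C=C double bond → alkene.
pendant –CH2OH on an sp³ backbone C → alcohol.
C≡C triple bond → alkyne.
pendant –CH2OCH3: C–O–C linkage → ether.
–OH on an sp³ carbon → alcohol (secondary).
pendant –OC(=O)CH3: an acyloxy group → ester.
–OH on an sp³ carbon → alcohol (secondary).
pendant –COOCH3: carbonyl C bonded to C and –OCH3 → ester.
C–O–C with sp³ carbons on both sides and no adjacent C=O → ether.
pendant –C≡N: nitrile.
pendant –CH2SH → thiol.
–OH on an sp³ carbon → alcohol (secondary).
–OH attached directly to an aromatic ring → phenol (not alcohol); the ring itself is an arene.
Alcohol appears at: CH(CH2OH), CH(OH), CH(OH), CH(OH) → 4.

4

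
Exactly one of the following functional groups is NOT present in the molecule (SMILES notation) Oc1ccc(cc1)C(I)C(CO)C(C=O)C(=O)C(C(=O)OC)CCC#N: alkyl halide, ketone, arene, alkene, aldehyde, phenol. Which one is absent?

alkene

alkyl halide: present (CH(I) — halogen on an sp³ carbon → alkyl halide).
arene: present (HOC6H4 — –OH attached directly to an aromatic ring → phenol (not alcohol); the ring itself is an arene).
aldehyde: present (CH(CHO) — pendant –CHO: carbonyl C bonded to C and H → aldehyde).
phenol: present (HOC6H4 — –OH attached directly to an aromatic ring → phenol (not alcohol); the ring itself is an arene).
ketone: present (CO — –C(=O)– with carbon on both sides → ketone).
alkene: absent. In HOC6H4, the C=C units are part of an aromatic ring, which is an arene, not an isolated alkene.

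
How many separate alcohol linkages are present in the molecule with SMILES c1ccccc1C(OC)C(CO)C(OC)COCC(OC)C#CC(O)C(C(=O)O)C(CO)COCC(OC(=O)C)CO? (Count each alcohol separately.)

C6H5– phenyl ring → arene.
pendant –OCH3: C–O–C with sp³ C, no adjacent C=O → ether.
pendant –CH2OH on an sp³ backbone C → alcohol.
pendant –OCH3: C–O–C with sp³ C, no adjacent C=O → ether.
C–O–C with sp³ carbons on both sides and no adjacent C=O → ether.
pendant –OCH3: C–O–C with sp³ C, no adjacent C=O → ether.
C≡C triple bond → alkyne.
–OH on an sp³ carbon → alcohol (secondary).
pendant –COOH: carbonyl C bonded to C and –OH → carboxylic acid.
pendant –CH2OH on an sp³ backbone C → alcohol.
C–O–C with sp³ carbons on both sides and no adjacent C=O → ether.
pendant –OC(=O)CH3: an acyloxy group → ester.
–OH on an sp³ carbon → alcohol.
Alcohol appears at: CH(CH2OH), CH(OH), CH(CH2OH), CH2OH → 4.

4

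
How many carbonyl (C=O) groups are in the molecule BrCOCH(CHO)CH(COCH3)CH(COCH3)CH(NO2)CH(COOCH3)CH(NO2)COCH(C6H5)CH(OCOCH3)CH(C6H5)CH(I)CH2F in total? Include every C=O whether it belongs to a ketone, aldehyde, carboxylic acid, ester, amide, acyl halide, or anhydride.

BrCO: acyl halide, 1 C=O (running total 1).
CH(CHO): aldehyde, 1 C=O (running total 2).
CH(COCH3): ketone, 1 C=O (running total 3).
CH(COCH3): ketone, 1 C=O (running total 4).
CH(COOCH3): ester, 1 C=O (running total 5).
CO: ketone, 1 C=O (running total 6).
CH(OCOCH3): ester, 1 C=O (running total 7).

7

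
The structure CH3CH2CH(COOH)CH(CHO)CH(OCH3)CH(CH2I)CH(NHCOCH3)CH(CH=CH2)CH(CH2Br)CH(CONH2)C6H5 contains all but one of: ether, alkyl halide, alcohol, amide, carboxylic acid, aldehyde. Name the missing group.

ether: present (CH(OCH3) — pendant –OCH3: C–O–C with sp³ C, no adjacent C=O → ether).
aldehyde: present (CH(CHO) — pendant –CHO: carbonyl C bonded to C and H → aldehyde).
amide: present (CH(NHCOCH3) — pendant –NHC(=O)CH3: N bonded to a carbonyl → amide (not amine)).
carboxylic acid: present (CH(COOH) — pendant –COOH: carbonyl C bonded to C and –OH → carboxylic acid).
alkyl halide: present (CH(CH2I) — pendant –CH2X: halogen on sp³ carbon → alkyl halide).
alcohol: absent. In CH(COOH), the –OH sits on a carbonyl carbon, making it part of a carboxylic acid, not an alcohol.

alcohol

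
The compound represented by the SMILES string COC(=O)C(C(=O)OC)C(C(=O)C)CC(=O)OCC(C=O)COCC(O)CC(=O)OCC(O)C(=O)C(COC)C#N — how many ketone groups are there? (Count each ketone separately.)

CH3O–C(=O)–: carbonyl C bonded to C and to –OCH3 → ester (not ketone + ether).
pendant –COOCH3: carbonyl C bonded to C and –OCH3 → ester.
pendant –COCH3: carbonyl C bonded to two carbons → ketone.
–C(=O)–O–C with C on the carbonyl side → ester.
pendant –CHO: carbonyl C bonded to C and H → aldehyde.
C–O–C with sp³ carbons on both sides and no adjacent C=O → ether.
–OH on an sp³ carbon → alcohol (secondary).
–C(=O)–O–C with C on the carbonyl side → ester.
–OH on an sp³ carbon → alcohol (secondary).
–C(=O)– with carbon on both sides → ketone.
pendant –CH2OCH3: C–O–C linkage → ether.
–C≡N: carbon triple-bonded to nitrogen → nitrile.
Ketone appears at: CH(COCH3), CO → 2.

2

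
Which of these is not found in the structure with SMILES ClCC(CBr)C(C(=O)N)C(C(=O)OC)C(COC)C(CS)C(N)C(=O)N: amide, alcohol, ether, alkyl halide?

alcohol

alkyl halide: present (ClCH2 — halogen on an sp³ carbon → alkyl halide).
amide: present (CH(CONH2) — pendant –CONH2: carbonyl C bonded to C and N → amide).
ether: present (CH(CH2OCH3) — pendant –CH2OCH3: C–O–C linkage → ether).
alcohol: no segment matches this pattern.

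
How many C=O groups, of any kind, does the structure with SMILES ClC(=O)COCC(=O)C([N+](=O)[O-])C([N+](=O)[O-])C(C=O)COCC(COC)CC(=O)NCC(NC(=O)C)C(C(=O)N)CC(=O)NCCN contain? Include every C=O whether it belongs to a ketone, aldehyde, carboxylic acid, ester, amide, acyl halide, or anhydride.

7

ClCO: acyl halide, 1 C=O (running total 1).
CO: ketone, 1 C=O (running total 2).
CH(CHO): aldehyde, 1 C=O (running total 3).
CH2CONHCH2: amide, 1 C=O (running total 4).
CH(NHCOCH3): amide, 1 C=O (running total 5).
CH(CONH2): amide, 1 C=O (running total 6).
CH2CONHCH2: amide, 1 C=O (running total 7).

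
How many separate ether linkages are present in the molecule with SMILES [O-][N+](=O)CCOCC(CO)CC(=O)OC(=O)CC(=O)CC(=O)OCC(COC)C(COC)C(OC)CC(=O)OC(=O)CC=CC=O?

4

–NO2 on carbon → nitro group.
C–O–C with sp³ carbons on both sides and no adjacent C=O → ether.
pendant –CH2OH on an sp³ backbone C → alcohol.
two acyl groups sharing one oxygen, –C(=O)–O–C(=O)– → anhydride.
–C(=O)– with carbon on both sides → ketone.
–C(=O)–O–C with C on the carbonyl side → ester.
pendant –CH2OCH3: C–O–C linkage → ether.
pendant –CH2OCH3: C–O–C linkage → ether.
pendant –OCH3: C–O–C with sp³ C, no adjacent C=O → ether.
two acyl groups sharing one oxygen, –C(=O)–O–C(=O)– → anhydride.
C=C double bond → alkene.
terminal –CHO: carbonyl C bonded to H and C → aldehyde.
Ether appears at: CH2OCH2, CH(CH2OCH3), CH(CH2OCH3), CH(OCH3) → 4.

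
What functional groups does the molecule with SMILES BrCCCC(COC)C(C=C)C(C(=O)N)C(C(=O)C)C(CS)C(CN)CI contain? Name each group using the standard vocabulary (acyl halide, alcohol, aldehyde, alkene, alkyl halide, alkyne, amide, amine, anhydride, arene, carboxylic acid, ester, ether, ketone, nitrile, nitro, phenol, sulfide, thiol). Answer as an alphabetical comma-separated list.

alkene, alkyl halide, amide, amine, ether, ketone, thiol

halogen on an sp³ carbon → alkyl halide.
pendant –CH2OCH3: C–O–C linkage → ether.
pendant –CH=CH2: C=C double bond → alkene.
pendant –CONH2: carbonyl C bonded to C and N → amide.
pendant –COCH3: carbonyl C bonded to two carbons → ketone.
pendant –CH2SH → thiol.
pendant –CH2NH2: N on sp³ C, no adjacent C=O → amine.
halogen on an sp³ carbon → alkyl halide.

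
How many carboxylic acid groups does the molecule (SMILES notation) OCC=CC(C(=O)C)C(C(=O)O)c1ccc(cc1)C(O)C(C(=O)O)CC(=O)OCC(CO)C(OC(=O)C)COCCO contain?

Taking each segment in turn:
  HOCH2: HO– on an sp³ carbon → alcohol.
  CH=CH: C=C double bond → alkene.
  CH(COCH3): pendant –COCH3: carbonyl C bonded to two carbons → ketone.
  CH(COOH): pendant –COOH: carbonyl C bonded to C and –OH → carboxylic acid.
  C6H4: para-disubstituted benzene ring → arene.
  CH(OH): –OH on an sp³ carbon → alcohol (secondary).
  CH(COOH): pendant –COOH: carbonyl C bonded to C and –OH → carboxylic acid.
  CH2COOCH2: –C(=O)–O–C with C on the carbonyl side → ester.
  CH(CH2OH): pendant –CH2OH on an sp³ backbone C → alcohol.
  CH(OCOCH3): pendant –OC(=O)CH3: an acyloxy group → ester.
  CH2OCH2: C–O–C with sp³ carbons on both sides and no adjacent C=O → ether.
  CH2OH: –OH on an sp³ carbon → alcohol.
Carboxylic acid appears at: CH(COOH), CH(COOH) → 2.

2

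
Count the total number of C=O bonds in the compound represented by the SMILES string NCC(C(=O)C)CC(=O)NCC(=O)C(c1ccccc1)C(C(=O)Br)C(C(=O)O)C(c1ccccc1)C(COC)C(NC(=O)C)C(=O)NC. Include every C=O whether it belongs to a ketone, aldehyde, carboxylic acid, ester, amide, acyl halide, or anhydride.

CH(COCH3): ketone, 1 C=O (running total 1).
CH2CONHCH2: amide, 1 C=O (running total 2).
CO: ketone, 1 C=O (running total 3).
CH(COBr): acyl halide, 1 C=O (running total 4).
CH(COOH): carboxylic acid, 1 C=O (running total 5).
CH(NHCOCH3): amide, 1 C=O (running total 6).
CONHCH3: amide, 1 C=O (running total 7).

7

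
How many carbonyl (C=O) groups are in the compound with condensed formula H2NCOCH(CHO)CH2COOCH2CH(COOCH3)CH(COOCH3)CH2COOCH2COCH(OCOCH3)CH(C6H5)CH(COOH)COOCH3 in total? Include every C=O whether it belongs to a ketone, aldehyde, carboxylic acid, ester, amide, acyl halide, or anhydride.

H2NCO: amide, 1 C=O (running total 1).
CH(CHO): aldehyde, 1 C=O (running total 2).
CH2COOCH2: ester, 1 C=O (running total 3).
CH(COOCH3): ester, 1 C=O (running total 4).
CH(COOCH3): ester, 1 C=O (running total 5).
CH2COOCH2: ester, 1 C=O (running total 6).
CO: ketone, 1 C=O (running total 7).
CH(OCOCH3): ester, 1 C=O (running total 8).
CH(COOH): carboxylic acid, 1 C=O (running total 9).
COOCH3: ester, 1 C=O (running total 10).

10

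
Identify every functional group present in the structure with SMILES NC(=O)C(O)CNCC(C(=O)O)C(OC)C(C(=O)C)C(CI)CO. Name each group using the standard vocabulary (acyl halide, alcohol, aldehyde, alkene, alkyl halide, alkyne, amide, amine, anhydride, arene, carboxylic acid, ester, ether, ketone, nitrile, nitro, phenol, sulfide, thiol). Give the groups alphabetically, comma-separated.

alcohol, alkyl halide, amide, amine, carboxylic acid, ether, ketone

–C(=O)NH2: carbonyl C bonded to C and to N → amide (the N is not a separate amine).
–OH on an sp³ carbon → alcohol (secondary).
C–N–C with sp³ carbons and no adjacent C=O → amine (secondary).
pendant –COOH: carbonyl C bonded to C and –OH → carboxylic acid.
pendant –OCH3: C–O–C with sp³ C, no adjacent C=O → ether.
pendant –COCH3: carbonyl C bonded to two carbons → ketone.
pendant –CH2X: halogen on sp³ carbon → alkyl halide.
–OH on an sp³ carbon → alcohol.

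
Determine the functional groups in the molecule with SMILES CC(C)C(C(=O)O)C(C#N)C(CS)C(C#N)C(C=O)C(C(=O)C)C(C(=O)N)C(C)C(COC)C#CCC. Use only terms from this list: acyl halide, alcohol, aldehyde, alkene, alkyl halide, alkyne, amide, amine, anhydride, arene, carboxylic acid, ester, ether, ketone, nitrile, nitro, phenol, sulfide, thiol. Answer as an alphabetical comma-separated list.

aldehyde, alkyne, amide, carboxylic acid, ether, ketone, nitrile, thiol

Working along the chain:
  CH(COOH): pendant –COOH: carbonyl C bonded to C and –OH → carboxylic acid.
  CH(CN): pendant –C≡N: nitrile.
  CH(CH2SH): pendant –CH2SH → thiol.
  CH(CN): pendant –C≡N: nitrile.
  CH(CHO): pendant –CHO: carbonyl C bonded to C and H → aldehyde.
  CH(COCH3): pendant –COCH3: carbonyl C bonded to two carbons → ketone.
  CH(CONH2): pendant –CONH2: carbonyl C bonded to C and N → amide.
  CH(CH2OCH3): pendant –CH2OCH3: C–O–C linkage → ether.
  C≡C: C≡C triple bond → alkyne.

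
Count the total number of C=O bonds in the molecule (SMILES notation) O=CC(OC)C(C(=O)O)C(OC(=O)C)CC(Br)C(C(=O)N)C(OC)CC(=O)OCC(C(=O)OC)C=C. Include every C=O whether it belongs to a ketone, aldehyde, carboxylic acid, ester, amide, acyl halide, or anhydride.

6

OHC: aldehyde, 1 C=O (running total 1).
CH(COOH): carboxylic acid, 1 C=O (running total 2).
CH(OCOCH3): ester, 1 C=O (running total 3).
CH(CONH2): amide, 1 C=O (running total 4).
CH2COOCH2: ester, 1 C=O (running total 5).
CH(COOCH3): ester, 1 C=O (running total 6).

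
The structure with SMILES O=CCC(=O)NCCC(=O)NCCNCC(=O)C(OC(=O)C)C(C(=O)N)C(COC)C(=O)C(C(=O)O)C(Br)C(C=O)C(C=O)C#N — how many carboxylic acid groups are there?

Working along the chain:
  OHC: terminal –CHO: carbonyl C bonded to H and C → aldehyde.
  CH2CONHCH2: –C(=O)–N– linkage → amide (the N is not an amine).
  CH2CONHCH2: –C(=O)–N– linkage → amide (the N is not an amine).
  CH2NHCH2: C–N–C with sp³ carbons and no adjacent C=O → amine (secondary).
  CO: –C(=O)– with carbon on both sides → ketone.
  CH(OCOCH3): pendant –OC(=O)CH3: an acyloxy group → ester.
  CH(CONH2): pendant –CONH2: carbonyl C bonded to C and N → amide.
  CH(CH2OCH3): pendant –CH2OCH3: C–O–C linkage → ether.
  CO: –C(=O)– with carbon on both sides → ketone.
  CH(COOH): pendant –COOH: carbonyl C bonded to C and –OH → carboxylic acid.
  CH(Br): halogen on an sp³ carbon → alkyl halide.
  CH(CHO): pendant –CHO: carbonyl C bonded to C and H → aldehyde.
  CH(CHO): pendant –CHO: carbonyl C bonded to C and H → aldehyde.
  CN: –C≡N: carbon triple-bonded to nitrogen → nitrile.
Carboxylic acid appears at: CH(COOH) → 1.

1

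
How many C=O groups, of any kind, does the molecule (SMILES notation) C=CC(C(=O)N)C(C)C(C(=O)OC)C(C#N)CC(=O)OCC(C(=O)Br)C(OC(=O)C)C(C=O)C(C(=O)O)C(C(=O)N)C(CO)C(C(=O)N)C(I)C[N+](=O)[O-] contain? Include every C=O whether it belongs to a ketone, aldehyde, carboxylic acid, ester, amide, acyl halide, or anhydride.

CH(CONH2): amide, 1 C=O (running total 1).
CH(COOCH3): ester, 1 C=O (running total 2).
CH2COOCH2: ester, 1 C=O (running total 3).
CH(COBr): acyl halide, 1 C=O (running total 4).
CH(OCOCH3): ester, 1 C=O (running total 5).
CH(CHO): aldehyde, 1 C=O (running total 6).
CH(COOH): carboxylic acid, 1 C=O (running total 7).
CH(CONH2): amide, 1 C=O (running total 8).
CH(CONH2): amide, 1 C=O (running total 9).

9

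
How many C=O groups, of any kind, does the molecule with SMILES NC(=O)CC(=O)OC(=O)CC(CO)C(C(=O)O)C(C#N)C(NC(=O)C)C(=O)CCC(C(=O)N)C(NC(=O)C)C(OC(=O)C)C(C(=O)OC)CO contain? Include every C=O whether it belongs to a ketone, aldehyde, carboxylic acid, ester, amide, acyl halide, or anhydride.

10

H2NCO: amide, 1 C=O (running total 1).
CH2CO-O-COCH2: anhydride, 2 C=O (running total 3).
CH(COOH): carboxylic acid, 1 C=O (running total 4).
CH(NHCOCH3): amide, 1 C=O (running total 5).
CO: ketone, 1 C=O (running total 6).
CH(CONH2): amide, 1 C=O (running total 7).
CH(NHCOCH3): amide, 1 C=O (running total 8).
CH(OCOCH3): ester, 1 C=O (running total 9).
CH(COOCH3): ester, 1 C=O (running total 10).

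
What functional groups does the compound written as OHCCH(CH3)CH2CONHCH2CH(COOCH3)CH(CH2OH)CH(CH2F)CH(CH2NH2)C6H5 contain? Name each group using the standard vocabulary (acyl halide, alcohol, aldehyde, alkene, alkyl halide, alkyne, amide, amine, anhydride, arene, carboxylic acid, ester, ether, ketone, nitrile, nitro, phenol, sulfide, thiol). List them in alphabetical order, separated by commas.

Reading the structure from left to right:
  OHC: terminal –CHO: carbonyl C bonded to H and C → aldehyde.
  CH2CONHCH2: –C(=O)–N– linkage → amide (the N is not an amine).
  CH(COOCH3): pendant –COOCH3: carbonyl C bonded to C and –OCH3 → ester.
  CH(CH2OH): pendant –CH2OH on an sp³ backbone C → alcohol.
  CH(CH2F): pendant –CH2X: halogen on sp³ carbon → alkyl halide.
  CH(CH2NH2): pendant –CH2NH2: N on sp³ C, no adjacent C=O → amine.
  C6H5: –C6H5 phenyl ring → arene.

alcohol, aldehyde, alkyl halide, amide, amine, arene, ester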